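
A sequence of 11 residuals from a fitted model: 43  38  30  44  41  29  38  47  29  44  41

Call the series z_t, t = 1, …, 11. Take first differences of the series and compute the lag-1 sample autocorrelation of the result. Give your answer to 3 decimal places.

First differences Δz: -5, -8, 14, -3, -12, 9, 9, -18, 15, -3
Mean of differences = -0.2000
Numerator Σ(Δz_t−Δz̄)(Δz_{t+1}−Δz̄) = -580.8400
Denominator Σ(Δz_t−Δz̄)² = 1157.6000
r_1(Δz) = -580.8400 / 1157.6000 = -0.502

-0.502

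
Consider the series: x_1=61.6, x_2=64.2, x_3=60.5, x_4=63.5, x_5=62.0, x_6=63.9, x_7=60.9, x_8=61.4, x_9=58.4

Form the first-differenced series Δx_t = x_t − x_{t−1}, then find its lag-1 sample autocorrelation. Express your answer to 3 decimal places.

-0.728

First differences Δx: 2.6, -3.7, 3.0, -1.5, 1.9, -3.0, 0.5, -3.0
Mean of differences = -0.4000
Numerator Σ(Δx_t−Δx̄)(Δx_{t+1}−Δx̄) = -38.0500
Denominator Σ(Δx_t−Δx̄)² = 52.2800
r_1(Δx) = -38.0500 / 52.2800 = -0.728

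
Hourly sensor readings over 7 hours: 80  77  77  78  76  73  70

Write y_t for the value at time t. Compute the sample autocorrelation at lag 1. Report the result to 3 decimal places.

0.376

Mean ȳ = (80 + 77 + 77 + 78 + 76 + 73 + 70)/7 = 75.8571
Numerator Σ_{t=1}^{6}(y_t−ȳ)(y_{t+1}−ȳ) = 25.1224
Denominator Σ(y_t−ȳ)² = 66.8571
r_1 = 25.1224 / 66.8571 = 0.376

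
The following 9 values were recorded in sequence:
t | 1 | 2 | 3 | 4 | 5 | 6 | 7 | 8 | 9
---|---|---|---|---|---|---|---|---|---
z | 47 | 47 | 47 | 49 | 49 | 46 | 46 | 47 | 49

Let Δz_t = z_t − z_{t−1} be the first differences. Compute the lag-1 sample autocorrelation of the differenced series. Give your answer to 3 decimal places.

0.111

First differences Δz: 0, 0, 2, 0, -3, 0, 1, 2
Mean of differences = 0.2500
Numerator Σ(Δz_t−Δz̄)(Δz_{t+1}−Δz̄) = 1.9375
Denominator Σ(Δz_t−Δz̄)² = 17.5000
r_1(Δz) = 1.9375 / 17.5000 = 0.111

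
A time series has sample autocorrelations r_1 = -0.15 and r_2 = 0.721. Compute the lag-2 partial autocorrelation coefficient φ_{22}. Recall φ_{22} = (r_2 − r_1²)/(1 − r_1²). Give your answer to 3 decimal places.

0.715

φ_{22} = (r_2 − r_1²) / (1 − r_1²)
r_1² = (-0.15)² = 0.0225
Numerator = 0.721 − 0.0225 = 0.6985; denominator = 1 − 0.0225 = 0.9775
φ_{22} = 0.6985 / 0.9775 = 0.715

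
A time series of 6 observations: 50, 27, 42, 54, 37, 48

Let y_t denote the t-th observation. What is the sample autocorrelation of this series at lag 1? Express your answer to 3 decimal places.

-0.416

Mean ȳ = (50 + 27 + 42 + 54 + 37 + 48)/6 = 43.0000
Σ(y_t−ȳ)(y_{t+1}−ȳ) = (-112.0000) + (16.0000) + (-11.0000) + (-66.0000) + (-30.0000) = -203.0000
Denominator Σ(y_t−ȳ)² = 488.0000
r_1 = -203.0000 / 488.0000 = -0.416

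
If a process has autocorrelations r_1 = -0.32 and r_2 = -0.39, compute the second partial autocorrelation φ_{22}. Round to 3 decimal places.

φ_{22} = (r_2 − r_1²) / (1 − r_1²)
r_1² = (-0.32)² = 0.1024
Numerator = -0.39 − 0.1024 = -0.4924; denominator = 1 − 0.1024 = 0.8976
φ_{22} = -0.4924 / 0.8976 = -0.549

-0.549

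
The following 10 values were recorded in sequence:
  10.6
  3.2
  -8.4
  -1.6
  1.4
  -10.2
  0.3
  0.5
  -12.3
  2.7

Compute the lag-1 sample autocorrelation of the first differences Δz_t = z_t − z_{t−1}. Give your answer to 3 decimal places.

-0.386

First differences Δz: -7.4, -11.6, 6.8, 3.0, -11.6, 10.5, 0.2, -12.8, 15.0
Mean of differences = -0.8778
Numerator Σ(Δz_t−Δz̄)(Δz_{t+1}−Δz̄) = -336.0760
Denominator Σ(Δz_t−Δz̄)² = 871.3156
r_1(Δz) = -336.0760 / 871.3156 = -0.386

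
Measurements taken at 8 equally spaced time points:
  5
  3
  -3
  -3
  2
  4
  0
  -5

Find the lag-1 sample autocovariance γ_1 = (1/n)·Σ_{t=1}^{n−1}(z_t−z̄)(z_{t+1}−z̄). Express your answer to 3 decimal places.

1.967

Mean z̄ = (5 + 3 − 3 − 3 + 2 + 4 + 0 − 5)/8 = 0.3750
Deviations: 4.6250, 2.6250, -3.3750, -3.3750, 1.6250, 3.6250, -0.3750, -5.3750
Σ_{t=1}^{7}(z_t−z̄)(z_{t+1}−z̄) = 15.7344
γ_1 = 15.7344 / 8 = 1.967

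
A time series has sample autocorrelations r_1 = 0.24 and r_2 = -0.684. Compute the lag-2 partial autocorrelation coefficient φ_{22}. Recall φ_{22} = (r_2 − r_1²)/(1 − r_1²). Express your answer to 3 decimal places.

φ_{22} = (r_2 − r_1²) / (1 − r_1²)
r_1² = (0.24)² = 0.0576
Numerator = -0.684 − 0.0576 = -0.7416; denominator = 1 − 0.0576 = 0.9424
φ_{22} = -0.7416 / 0.9424 = -0.787

-0.787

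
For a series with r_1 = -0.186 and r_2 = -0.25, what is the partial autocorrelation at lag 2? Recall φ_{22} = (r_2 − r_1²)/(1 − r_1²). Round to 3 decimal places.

φ_{22} = (r_2 − r_1²) / (1 − r_1²)
r_1² = (-0.186)² = 0.034596
Numerator = -0.25 − 0.0346 = -0.2846; denominator = 1 − 0.0346 = 0.9654
φ_{22} = -0.2846 / 0.9654 = -0.295

-0.295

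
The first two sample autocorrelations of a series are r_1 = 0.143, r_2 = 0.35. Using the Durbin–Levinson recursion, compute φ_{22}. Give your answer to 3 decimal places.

0.336

φ_{22} = (r_2 − r_1²) / (1 − r_1²)
r_1² = (0.143)² = 0.020449
Numerator = 0.35 − 0.0204 = 0.3296; denominator = 1 − 0.0204 = 0.9796
φ_{22} = 0.3296 / 0.9796 = 0.336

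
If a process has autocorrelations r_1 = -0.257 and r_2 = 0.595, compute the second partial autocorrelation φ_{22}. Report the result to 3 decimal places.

φ_{22} = (r_2 − r_1²) / (1 − r_1²)
r_1² = (-0.257)² = 0.066049
Numerator = 0.595 − 0.0660 = 0.5290; denominator = 1 − 0.0660 = 0.9340
φ_{22} = 0.5290 / 0.9340 = 0.566

0.566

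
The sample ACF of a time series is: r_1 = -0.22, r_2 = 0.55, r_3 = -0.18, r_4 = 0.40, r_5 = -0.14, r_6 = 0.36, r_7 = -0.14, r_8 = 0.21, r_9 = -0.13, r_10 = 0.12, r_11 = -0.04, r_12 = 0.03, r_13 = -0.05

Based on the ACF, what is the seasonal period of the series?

The largest autocorrelation is r_2 = 0.55, with weaker echoes at lags 4 (0.40), 6 (0.36) and 8 (0.21); the remaining lags stay at or below 0.12.
The dominant spike at lag 2 indicates a seasonal period of 2.

2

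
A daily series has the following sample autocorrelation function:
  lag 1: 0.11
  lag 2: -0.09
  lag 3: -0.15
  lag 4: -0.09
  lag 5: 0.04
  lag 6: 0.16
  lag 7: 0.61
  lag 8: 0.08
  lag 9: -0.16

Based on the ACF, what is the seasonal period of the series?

The largest autocorrelation is r_7 = 0.61; the remaining lags stay at or below 0.16.
The dominant spike at lag 7 indicates a seasonal period of 7.

7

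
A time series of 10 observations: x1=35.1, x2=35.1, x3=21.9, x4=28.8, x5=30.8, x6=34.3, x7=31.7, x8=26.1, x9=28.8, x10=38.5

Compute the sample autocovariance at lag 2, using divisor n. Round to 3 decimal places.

-10.503

Mean x̄ = (35.1 + 35.1 + 21.9 + 28.8 + 30.8 + 34.3 + 31.7 + 26.1 + 28.8 + 38.5)/10 = 31.1100
Σ_{t=1}^{8}(x_t−x̄)(x_{t+2}−x̄) = -105.0302
γ_2 = -105.0302 / 10 = -10.503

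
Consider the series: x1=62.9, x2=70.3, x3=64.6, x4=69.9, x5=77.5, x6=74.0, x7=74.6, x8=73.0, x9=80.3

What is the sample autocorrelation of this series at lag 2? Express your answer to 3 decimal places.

Mean x̄ = (62.9 + 70.3 + 64.6 + 69.9 + 77.5 + 74.0 + 74.6 + 73.0 + 80.3)/9 = 71.9000
Σ(x_t−x̄)(x_{t+2}−x̄) = (65.7000) + (3.2000) + (-40.8800) + (-4.2000) + (15.1200) + (2.3100) + (22.6800) = 63.9300
Denominator Σ(x_t−x̄)² = 255.6800
r_2 = 63.9300 / 255.6800 = 0.250

0.250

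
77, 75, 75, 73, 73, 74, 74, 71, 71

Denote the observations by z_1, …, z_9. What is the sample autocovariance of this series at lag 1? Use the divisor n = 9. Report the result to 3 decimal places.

Mean z̄ = (77 + 75 + 75 + 73 + 73 + 74 + 74 + 71 + 71)/9 = 73.6667
Σ_{t=1}^{8}(z_t−z̄)(z_{t+1}−z̄) = 11.8889
γ_1 = 11.8889 / 9 = 1.321

1.321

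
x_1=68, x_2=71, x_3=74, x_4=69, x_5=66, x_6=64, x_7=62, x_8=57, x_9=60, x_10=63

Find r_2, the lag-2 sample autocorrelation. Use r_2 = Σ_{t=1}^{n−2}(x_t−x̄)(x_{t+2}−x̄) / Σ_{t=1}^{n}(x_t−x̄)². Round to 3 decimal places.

0.372

Mean x̄ = (68 + 71 + 74 + 69 + 66 + 64 + 62 + 57 + 60 + 63)/10 = 65.4000
Numerator Σ_{t=1}^{8}(x_t−x̄)(x_{t+2}−x̄) = 90.8800
Denominator Σ(x_t−x̄)² = 244.4000
r_2 = 90.8800 / 244.4000 = 0.372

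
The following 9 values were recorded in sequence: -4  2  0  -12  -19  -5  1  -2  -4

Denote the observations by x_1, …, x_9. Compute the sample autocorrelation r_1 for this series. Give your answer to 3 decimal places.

Mean x̄ = (-4 + 2 + 0 − 12 − 19 − 5 + 1 − 2 − 4)/9 = -4.7778
Numerator Σ_{t=1}^{8}(x_t−x̄)(x_{t+1}−x̄) = 125.9506
Denominator Σ(x_t−x̄)² = 365.5556
r_1 = 125.9506 / 365.5556 = 0.345

0.345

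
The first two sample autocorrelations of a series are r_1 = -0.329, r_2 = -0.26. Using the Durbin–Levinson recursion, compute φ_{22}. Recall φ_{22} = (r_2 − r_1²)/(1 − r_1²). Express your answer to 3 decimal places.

-0.413

φ_{22} = (r_2 − r_1²) / (1 − r_1²)
r_1² = (-0.329)² = 0.108241
Numerator = -0.26 − 0.1082 = -0.3682; denominator = 1 − 0.1082 = 0.8918
φ_{22} = -0.3682 / 0.8918 = -0.413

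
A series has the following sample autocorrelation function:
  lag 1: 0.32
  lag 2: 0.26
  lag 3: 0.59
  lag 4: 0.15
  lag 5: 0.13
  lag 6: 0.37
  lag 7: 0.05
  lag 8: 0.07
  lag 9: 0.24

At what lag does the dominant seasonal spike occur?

The largest autocorrelation is r_3 = 0.59, with a weaker echo at lag 6 (0.37); the remaining lags stay at or below 0.32. The elevated value at lag 1 (0.32), dropping to 0.26 at lag 2, reflects decaying short-term dependence rather than seasonality.
The dominant spike at lag 3 indicates a seasonal period of 3.

3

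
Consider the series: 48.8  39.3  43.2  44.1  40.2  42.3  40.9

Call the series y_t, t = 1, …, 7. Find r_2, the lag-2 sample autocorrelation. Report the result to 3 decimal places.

0.016

Mean ȳ = (48.8 + 39.3 + 43.2 + 44.1 + 40.2 + 42.3 + 40.9)/7 = 42.6857
Deviations from mean: 6.1143, -3.3857, 0.5143, 1.4143, -2.4857, -0.3857, -1.7857
Σ(y_t−ȳ)(y_{t+2}−ȳ) = (3.1445) + (-4.7884) + (-1.2784) + (-0.5455) + (4.4388) = 0.9710
Denominator Σ(y_t−ȳ)² = 60.6286
r_2 = 0.9710 / 60.6286 = 0.016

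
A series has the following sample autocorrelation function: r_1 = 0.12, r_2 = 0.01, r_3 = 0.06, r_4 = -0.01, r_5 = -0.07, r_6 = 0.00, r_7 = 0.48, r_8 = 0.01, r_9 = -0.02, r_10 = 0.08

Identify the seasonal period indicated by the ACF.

7

The largest autocorrelation is r_7 = 0.48; the remaining lags stay at or below 0.12.
The dominant spike at lag 7 indicates a seasonal period of 7.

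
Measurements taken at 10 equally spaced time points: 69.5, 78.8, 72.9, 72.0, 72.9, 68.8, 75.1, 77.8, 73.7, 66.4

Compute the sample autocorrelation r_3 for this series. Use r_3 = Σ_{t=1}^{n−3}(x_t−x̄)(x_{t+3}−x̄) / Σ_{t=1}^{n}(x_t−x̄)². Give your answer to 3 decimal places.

-0.124

Mean x̄ = (69.5 + 78.8 + 72.9 + 72.0 + 72.9 + 68.8 + 75.1 + 77.8 + 73.7 + 66.4)/10 = 72.7900
Numerator Σ_{t=1}^{7}(x_t−x̄)(x_{t+3}−x̄) = -16.8443
Denominator Σ(x_t−x̄)² = 135.6090
r_3 = -16.8443 / 135.6090 = -0.124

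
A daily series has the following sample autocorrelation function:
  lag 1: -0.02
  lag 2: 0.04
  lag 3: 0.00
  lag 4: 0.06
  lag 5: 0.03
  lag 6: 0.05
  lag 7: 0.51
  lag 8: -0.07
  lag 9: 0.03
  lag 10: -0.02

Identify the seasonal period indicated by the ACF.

The largest autocorrelation is r_7 = 0.51; the remaining lags stay at or below 0.06.
The dominant spike at lag 7 indicates a seasonal period of 7.

7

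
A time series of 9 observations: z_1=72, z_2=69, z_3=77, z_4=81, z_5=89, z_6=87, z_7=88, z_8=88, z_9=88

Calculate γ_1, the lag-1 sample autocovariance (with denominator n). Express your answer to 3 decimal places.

Mean z̄ = (72 + 69 + 77 + 81 + 89 + 87 + 88 + 88 + 88)/9 = 82.1111
Σ_{t=1}^{8}(z_t−z̄)(z_{t+1}−z̄) = 329.4321
γ_1 = 329.4321 / 9 = 36.604

36.604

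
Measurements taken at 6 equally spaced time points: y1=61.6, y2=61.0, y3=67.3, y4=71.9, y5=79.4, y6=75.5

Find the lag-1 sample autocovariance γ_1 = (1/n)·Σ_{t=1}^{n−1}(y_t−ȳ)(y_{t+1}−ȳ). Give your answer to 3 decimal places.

27.301

Mean ȳ = (61.6 + 61.0 + 67.3 + 71.9 + 79.4 + 75.5)/6 = 69.4500
Σ_{t=1}^{5}(y_t−ȳ)(y_{t+1}−ȳ) = 163.8075
γ_1 = 163.8075 / 6 = 27.301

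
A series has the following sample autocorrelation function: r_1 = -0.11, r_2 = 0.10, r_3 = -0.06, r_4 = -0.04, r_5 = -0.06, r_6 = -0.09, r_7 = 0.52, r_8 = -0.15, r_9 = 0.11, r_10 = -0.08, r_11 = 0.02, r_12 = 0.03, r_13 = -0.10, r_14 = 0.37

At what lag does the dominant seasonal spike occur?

The largest autocorrelation is r_7 = 0.52, with a weaker echo at lag 14 (0.37); the remaining lags stay at or below 0.11.
The dominant spike at lag 7 indicates a seasonal period of 7.

7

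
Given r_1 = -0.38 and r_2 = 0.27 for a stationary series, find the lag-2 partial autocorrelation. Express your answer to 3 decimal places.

φ_{22} = (r_2 − r_1²) / (1 − r_1²)
r_1² = (-0.38)² = 0.1444
Numerator = 0.27 − 0.1444 = 0.1256; denominator = 1 − 0.1444 = 0.8556
φ_{22} = 0.1256 / 0.8556 = 0.147

0.147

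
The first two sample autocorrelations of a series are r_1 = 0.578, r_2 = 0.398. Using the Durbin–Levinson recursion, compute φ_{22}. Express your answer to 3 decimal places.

0.096

φ_{22} = (r_2 − r_1²) / (1 − r_1²)
r_1² = (0.578)² = 0.334084
Numerator = 0.398 − 0.3341 = 0.0639; denominator = 1 − 0.3341 = 0.6659
φ_{22} = 0.0639 / 0.6659 = 0.096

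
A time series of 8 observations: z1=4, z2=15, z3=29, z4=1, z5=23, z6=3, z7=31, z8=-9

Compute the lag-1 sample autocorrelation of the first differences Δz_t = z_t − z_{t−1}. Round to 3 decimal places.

-0.678

First differences Δz: 11, 14, -28, 22, -20, 28, -40
Mean of differences = -1.8571
Numerator Σ(Δz_t−Δz̄)(Δz_{t+1}−Δz̄) = -2947.7347
Denominator Σ(Δz_t−Δz̄)² = 4344.8571
r_1(Δz) = -2947.7347 / 4344.8571 = -0.678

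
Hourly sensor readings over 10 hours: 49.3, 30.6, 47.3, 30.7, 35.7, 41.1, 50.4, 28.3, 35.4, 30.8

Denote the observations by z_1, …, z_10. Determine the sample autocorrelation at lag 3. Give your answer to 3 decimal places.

Mean z̄ = (49.3 + 30.6 + 47.3 + 30.7 + 35.7 + 41.1 + 50.4 + 28.3 + 35.4 + 30.8)/10 = 37.9600
Σ(z_t−z̄)(z_{t+3}−z̄) = (-82.3284) + (16.6336) + (29.3276) + (-90.3144) + (21.8316) + (-8.0384) + (-89.0704) = -201.9588
Denominator Σ(z_t−z̄)² = 643.5640
r_3 = -201.9588 / 643.5640 = -0.314

-0.314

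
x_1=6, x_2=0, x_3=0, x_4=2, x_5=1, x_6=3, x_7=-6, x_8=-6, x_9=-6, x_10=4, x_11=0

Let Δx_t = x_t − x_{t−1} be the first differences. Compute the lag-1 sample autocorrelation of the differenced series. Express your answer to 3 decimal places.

-0.252

First differences Δx: -6, 0, 2, -1, 2, -9, 0, 0, 10, -4
Mean of differences = -0.6000
Numerator Σ(Δx_t−Δx̄)(Δx_{t+1}−Δx̄) = -59.9600
Denominator Σ(Δx_t−Δx̄)² = 238.4000
r_1(Δx) = -59.9600 / 238.4000 = -0.252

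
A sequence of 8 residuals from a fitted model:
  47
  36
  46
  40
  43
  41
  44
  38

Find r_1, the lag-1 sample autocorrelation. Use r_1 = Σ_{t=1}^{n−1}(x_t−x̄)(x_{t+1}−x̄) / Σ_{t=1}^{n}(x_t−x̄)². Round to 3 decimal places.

Mean x̄ = (47 + 36 + 46 + 40 + 43 + 41 + 44 + 38)/8 = 41.8750
Deviations from mean: 5.1250, -5.8750, 4.1250, -1.8750, 1.1250, -0.8750, 2.1250, -3.8750
Numerator Σ_{t=1}^{7}(x_t−x̄)(x_{t+1}−x̄) = -75.2656
Denominator Σ(x_t−x̄)² = 102.8750
r_1 = -75.2656 / 102.8750 = -0.732

-0.732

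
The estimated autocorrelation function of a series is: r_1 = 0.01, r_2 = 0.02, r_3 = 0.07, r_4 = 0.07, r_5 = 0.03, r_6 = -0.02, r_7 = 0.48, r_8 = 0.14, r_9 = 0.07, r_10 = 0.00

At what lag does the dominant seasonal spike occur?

7

The largest autocorrelation is r_7 = 0.48; the remaining lags stay at or below 0.14.
The dominant spike at lag 7 indicates a seasonal period of 7.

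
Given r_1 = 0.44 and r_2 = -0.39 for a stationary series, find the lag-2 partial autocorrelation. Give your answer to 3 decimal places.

φ_{22} = (r_2 − r_1²) / (1 − r_1²)
r_1² = (0.44)² = 0.1936
Numerator = -0.39 − 0.1936 = -0.5836; denominator = 1 − 0.1936 = 0.8064
φ_{22} = -0.5836 / 0.8064 = -0.724

-0.724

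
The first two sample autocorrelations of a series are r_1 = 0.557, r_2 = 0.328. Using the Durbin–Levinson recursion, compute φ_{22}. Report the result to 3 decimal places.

0.026

φ_{22} = (r_2 − r_1²) / (1 − r_1²)
r_1² = (0.557)² = 0.310249
Numerator = 0.328 − 0.3102 = 0.0178; denominator = 1 − 0.3102 = 0.6898
φ_{22} = 0.0178 / 0.6898 = 0.026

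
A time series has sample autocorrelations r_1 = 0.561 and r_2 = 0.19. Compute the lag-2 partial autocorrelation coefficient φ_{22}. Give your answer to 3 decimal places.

-0.182

φ_{22} = (r_2 − r_1²) / (1 − r_1²)
r_1² = (0.561)² = 0.314721
Numerator = 0.19 − 0.3147 = -0.1247; denominator = 1 − 0.3147 = 0.6853
φ_{22} = -0.1247 / 0.6853 = -0.182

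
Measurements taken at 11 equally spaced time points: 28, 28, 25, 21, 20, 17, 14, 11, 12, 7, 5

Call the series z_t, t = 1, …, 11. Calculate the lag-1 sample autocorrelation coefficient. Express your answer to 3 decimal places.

Mean z̄ = (28 + 28 + 25 + 21 + 20 + 17 + 14 + 11 + 12 + 7 + 5)/11 = 17.0909
Numerator Σ_{t=1}^{10}(z_t−z̄)(z_{t+1}−z̄) = 470.8099
Denominator Σ(z_t−z̄)² = 644.9091
r_1 = 470.8099 / 644.9091 = 0.730

0.730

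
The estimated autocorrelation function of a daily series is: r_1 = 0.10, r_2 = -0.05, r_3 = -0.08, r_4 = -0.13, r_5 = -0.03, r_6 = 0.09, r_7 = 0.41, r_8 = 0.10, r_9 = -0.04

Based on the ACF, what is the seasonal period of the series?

The largest autocorrelation is r_7 = 0.41; the remaining lags stay at or below 0.10.
The dominant spike at lag 7 indicates a seasonal period of 7.

7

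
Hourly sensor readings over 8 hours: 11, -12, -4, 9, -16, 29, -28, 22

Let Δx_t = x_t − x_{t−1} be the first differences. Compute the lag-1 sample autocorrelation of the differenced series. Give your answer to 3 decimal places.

First differences Δx: -23, 8, 13, -25, 45, -57, 50
Mean of differences = 1.5714
Numerator Σ(Δx_t−Δx̄)(Δx_{t+1}−Δx̄) = -6922.3265
Denominator Σ(Δx_t−Δx̄)² = 9143.7143
r_1(Δx) = -6922.3265 / 9143.7143 = -0.757

-0.757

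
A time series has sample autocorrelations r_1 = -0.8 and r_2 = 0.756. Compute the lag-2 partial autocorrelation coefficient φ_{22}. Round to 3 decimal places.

φ_{22} = (r_2 − r_1²) / (1 − r_1²)
r_1² = (-0.8)² = 0.64
Numerator = 0.756 − 0.6400 = 0.1160; denominator = 1 − 0.6400 = 0.3600
φ_{22} = 0.1160 / 0.3600 = 0.322

0.322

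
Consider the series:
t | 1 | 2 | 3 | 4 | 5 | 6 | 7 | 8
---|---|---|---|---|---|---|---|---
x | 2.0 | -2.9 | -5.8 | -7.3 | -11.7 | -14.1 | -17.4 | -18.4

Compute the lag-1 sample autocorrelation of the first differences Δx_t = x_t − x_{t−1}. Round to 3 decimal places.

First differences Δx: -4.9, -2.9, -1.5, -4.4, -2.4, -3.3, -1.0
Mean of differences = -2.9143
Numerator Σ(Δx_t−Δx̄)(Δx_{t+1}−Δx̄) = -3.8102
Denominator Σ(Δx_t−Δx̄)² = 12.2286
r_1(Δx) = -3.8102 / 12.2286 = -0.312

-0.312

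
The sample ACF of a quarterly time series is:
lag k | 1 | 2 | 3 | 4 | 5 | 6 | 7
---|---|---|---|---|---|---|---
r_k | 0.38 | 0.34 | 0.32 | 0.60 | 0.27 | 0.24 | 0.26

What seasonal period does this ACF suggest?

4

The largest autocorrelation is r_4 = 0.60; the remaining lags stay at or below 0.38. The elevated value at lag 1 (0.38), dropping to 0.34 at lag 2, reflects decaying short-term dependence rather than seasonality.
The dominant spike at lag 4 indicates a seasonal period of 4.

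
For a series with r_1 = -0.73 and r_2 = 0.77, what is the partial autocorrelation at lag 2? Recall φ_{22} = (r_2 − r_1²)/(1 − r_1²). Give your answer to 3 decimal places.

φ_{22} = (r_2 − r_1²) / (1 − r_1²)
r_1² = (-0.73)² = 0.5329
Numerator = 0.77 − 0.5329 = 0.2371; denominator = 1 − 0.5329 = 0.4671
φ_{22} = 0.2371 / 0.4671 = 0.508

0.508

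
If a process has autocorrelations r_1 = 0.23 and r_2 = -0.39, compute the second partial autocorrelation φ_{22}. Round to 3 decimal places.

φ_{22} = (r_2 − r_1²) / (1 − r_1²)
r_1² = (0.23)² = 0.0529
Numerator = -0.39 − 0.0529 = -0.4429; denominator = 1 − 0.0529 = 0.9471
φ_{22} = -0.4429 / 0.9471 = -0.468

-0.468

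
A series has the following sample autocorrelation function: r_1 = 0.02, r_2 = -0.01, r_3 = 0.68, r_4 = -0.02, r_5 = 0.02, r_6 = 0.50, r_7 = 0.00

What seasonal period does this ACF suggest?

The largest autocorrelation is r_3 = 0.68, with a weaker echo at lag 6 (0.50); the remaining lags stay at or below 0.02.
The dominant spike at lag 3 indicates a seasonal period of 3.

3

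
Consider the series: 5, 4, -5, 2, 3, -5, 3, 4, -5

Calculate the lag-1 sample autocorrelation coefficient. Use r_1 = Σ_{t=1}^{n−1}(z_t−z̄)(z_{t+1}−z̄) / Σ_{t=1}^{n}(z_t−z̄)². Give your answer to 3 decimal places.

Mean z̄ = (5 + 4 − 5 + 2 + 3 − 5 + 3 + 4 − 5)/9 = 0.6667
Numerator Σ_{t=1}^{8}(z_t−z̄)(z_{t+1}−z̄) = -46.4444
Denominator Σ(z_t−z̄)² = 150.0000
r_1 = -46.4444 / 150.0000 = -0.310

-0.310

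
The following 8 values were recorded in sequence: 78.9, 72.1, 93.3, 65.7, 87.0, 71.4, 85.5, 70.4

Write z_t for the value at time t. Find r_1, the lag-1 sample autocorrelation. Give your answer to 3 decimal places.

Mean z̄ = (78.9 + 72.1 + 93.3 + 65.7 + 87.0 + 71.4 + 85.5 + 70.4)/8 = 78.0375
Deviations from mean: 0.8625, -5.9375, 15.2625, -12.3375, 8.9625, -6.6375, 7.4625, -7.6375
Σ(z_t−z̄)(z_{t+1}−z̄) = (-5.1211) + (-90.6211) + (-188.3011) + (-110.5748) + (-59.4886) + (-49.5323) + (-56.9948) = -560.6339
Denominator Σ(z_t−z̄)² = 659.5588
r_1 = -560.6339 / 659.5588 = -0.850

-0.850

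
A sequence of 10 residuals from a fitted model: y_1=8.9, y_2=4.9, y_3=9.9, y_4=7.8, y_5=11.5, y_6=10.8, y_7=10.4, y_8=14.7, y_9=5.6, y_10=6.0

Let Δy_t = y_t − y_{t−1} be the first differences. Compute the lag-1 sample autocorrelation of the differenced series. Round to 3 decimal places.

-0.530

First differences Δy: -4.0, 5.0, -2.1, 3.7, -0.7, -0.4, 4.3, -9.1, 0.4
Mean of differences = -0.3222
Numerator Σ(Δy_t−Δȳ)(Δy_{t+1}−Δȳ) = -84.9483
Denominator Σ(Δy_t−Δȳ)² = 160.2756
r_1(Δy) = -84.9483 / 160.2756 = -0.530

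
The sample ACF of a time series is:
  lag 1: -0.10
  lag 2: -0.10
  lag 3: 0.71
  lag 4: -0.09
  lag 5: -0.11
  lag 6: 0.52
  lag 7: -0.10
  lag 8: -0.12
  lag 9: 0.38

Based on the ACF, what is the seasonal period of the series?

3

The largest autocorrelation is r_3 = 0.71, with weaker echoes at lags 6 (0.52) and 9 (0.38); the remaining lags stay at or below -0.09.
The dominant spike at lag 3 indicates a seasonal period of 3.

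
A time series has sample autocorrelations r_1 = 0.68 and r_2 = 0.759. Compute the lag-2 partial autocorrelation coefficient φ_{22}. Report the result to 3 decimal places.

0.552

φ_{22} = (r_2 − r_1²) / (1 − r_1²)
r_1² = (0.68)² = 0.4624
Numerator = 0.759 − 0.4624 = 0.2966; denominator = 1 − 0.4624 = 0.5376
φ_{22} = 0.2966 / 0.5376 = 0.552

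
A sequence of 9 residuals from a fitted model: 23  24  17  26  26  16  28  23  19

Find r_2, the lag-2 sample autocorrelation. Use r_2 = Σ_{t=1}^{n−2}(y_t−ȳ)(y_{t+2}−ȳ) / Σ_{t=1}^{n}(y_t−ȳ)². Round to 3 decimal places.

-0.300

Mean ȳ = (23 + 24 + 17 + 26 + 26 + 16 + 28 + 23 + 19)/9 = 22.4444
Numerator Σ_{t=1}^{7}(y_t−ȳ)(y_{t+2}−ȳ) = -42.7284
Denominator Σ(y_t−ȳ)² = 142.2222
r_2 = -42.7284 / 142.2222 = -0.300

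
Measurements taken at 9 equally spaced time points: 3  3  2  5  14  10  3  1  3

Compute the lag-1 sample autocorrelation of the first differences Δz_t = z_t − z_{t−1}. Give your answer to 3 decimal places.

0.159

First differences Δz: 0, -1, 3, 9, -4, -7, -2, 2
Mean of differences = 0.0000
Numerator Σ(Δz_t−Δz̄)(Δz_{t+1}−Δz̄) = 26.0000
Denominator Σ(Δz_t−Δz̄)² = 164.0000
r_1(Δz) = 26.0000 / 164.0000 = 0.159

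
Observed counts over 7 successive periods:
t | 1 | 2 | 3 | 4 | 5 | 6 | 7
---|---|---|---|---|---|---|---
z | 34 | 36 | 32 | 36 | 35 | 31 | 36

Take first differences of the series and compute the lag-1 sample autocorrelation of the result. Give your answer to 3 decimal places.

-0.549

First differences Δz: 2, -4, 4, -1, -4, 5
Mean of differences = 0.3333
Numerator Σ(Δz_t−Δz̄)(Δz_{t+1}−Δz̄) = -42.4444
Denominator Σ(Δz_t−Δz̄)² = 77.3333
r_1(Δz) = -42.4444 / 77.3333 = -0.549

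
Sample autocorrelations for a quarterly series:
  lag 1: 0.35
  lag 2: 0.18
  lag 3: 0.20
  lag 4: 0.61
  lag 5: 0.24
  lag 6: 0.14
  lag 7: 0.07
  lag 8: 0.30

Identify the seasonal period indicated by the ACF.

The largest autocorrelation is r_4 = 0.61; the remaining lags stay at or below 0.35. The elevated value at lag 1 (0.35), dropping to 0.18 at lag 2, reflects decaying short-term dependence rather than seasonality.
The dominant spike at lag 4 indicates a seasonal period of 4.

4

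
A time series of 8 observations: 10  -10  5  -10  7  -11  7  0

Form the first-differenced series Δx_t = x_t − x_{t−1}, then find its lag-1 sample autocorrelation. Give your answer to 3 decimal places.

-0.831

First differences Δx: -20, 15, -15, 17, -18, 18, -7
Mean of differences = -1.4286
Numerator Σ(Δx_t−Δx̄)(Δx_{t+1}−Δx̄) = -1513.7551
Denominator Σ(Δx_t−Δx̄)² = 1821.7143
r_1(Δx) = -1513.7551 / 1821.7143 = -0.831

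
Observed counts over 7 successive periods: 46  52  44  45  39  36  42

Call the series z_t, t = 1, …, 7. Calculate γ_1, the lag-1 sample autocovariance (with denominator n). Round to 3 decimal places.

9.198

Mean z̄ = (46 + 52 + 44 + 45 + 39 + 36 + 42)/7 = 43.4286
Σ_{t=1}^{6}(z_t−z̄)(z_{t+1}−z̄) = 64.3878
γ_1 = 64.3878 / 7 = 9.198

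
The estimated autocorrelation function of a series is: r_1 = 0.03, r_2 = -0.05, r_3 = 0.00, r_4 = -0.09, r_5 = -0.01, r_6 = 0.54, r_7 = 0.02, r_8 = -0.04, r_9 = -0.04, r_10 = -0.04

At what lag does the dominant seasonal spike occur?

6

The largest autocorrelation is r_6 = 0.54; the remaining lags stay at or below 0.03.
The dominant spike at lag 6 indicates a seasonal period of 6.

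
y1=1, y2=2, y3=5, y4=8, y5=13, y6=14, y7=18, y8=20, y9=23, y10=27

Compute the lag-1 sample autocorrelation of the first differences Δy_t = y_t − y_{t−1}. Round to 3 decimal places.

-0.471

First differences Δy: 1, 3, 3, 5, 1, 4, 2, 3, 4
Mean of differences = 2.8889
Numerator Σ(Δy_t−Δȳ)(Δy_{t+1}−Δȳ) = -7.0123
Denominator Σ(Δy_t−Δȳ)² = 14.8889
r_1(Δy) = -7.0123 / 14.8889 = -0.471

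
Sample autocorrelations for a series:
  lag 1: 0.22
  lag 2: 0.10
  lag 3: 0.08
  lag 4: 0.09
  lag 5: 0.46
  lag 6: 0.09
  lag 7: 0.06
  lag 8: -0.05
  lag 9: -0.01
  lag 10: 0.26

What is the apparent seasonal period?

5

The largest autocorrelation is r_5 = 0.46, with a weaker echo at lag 10 (0.26); the remaining lags stay at or below 0.22. The elevated value at lag 1 (0.22), dropping to 0.10 at lag 2, reflects decaying short-term dependence rather than seasonality.
The dominant spike at lag 5 indicates a seasonal period of 5.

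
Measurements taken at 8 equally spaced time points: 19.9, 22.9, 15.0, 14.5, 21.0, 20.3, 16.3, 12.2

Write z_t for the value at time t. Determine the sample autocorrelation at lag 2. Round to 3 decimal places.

-0.592

Mean z̄ = (19.9 + 22.9 + 15.0 + 14.5 + 21.0 + 20.3 + 16.3 + 12.2)/8 = 17.7625
Deviations from mean: 2.1375, 5.1375, -2.7625, -3.2625, 3.2375, 2.5375, -1.4625, -5.5625
Σ(z_t−z̄)(z_{t+2}−z̄) = (-5.9048) + (-16.7611) + (-8.9436) + (-8.2786) + (-4.7348) + (-14.1148) = -58.7378
Denominator Σ(z_t−z̄)² = 99.2388
r_2 = -58.7378 / 99.2388 = -0.592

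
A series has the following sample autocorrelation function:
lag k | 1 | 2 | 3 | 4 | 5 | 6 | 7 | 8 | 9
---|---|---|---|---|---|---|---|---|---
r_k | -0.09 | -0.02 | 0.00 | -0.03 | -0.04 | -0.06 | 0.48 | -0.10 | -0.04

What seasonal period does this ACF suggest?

7

The largest autocorrelation is r_7 = 0.48; the remaining lags stay at or below 0.00.
The dominant spike at lag 7 indicates a seasonal period of 7.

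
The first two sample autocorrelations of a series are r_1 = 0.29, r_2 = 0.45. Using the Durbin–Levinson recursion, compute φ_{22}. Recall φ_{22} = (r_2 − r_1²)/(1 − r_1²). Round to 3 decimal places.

0.399

φ_{22} = (r_2 − r_1²) / (1 − r_1²)
r_1² = (0.29)² = 0.0841
Numerator = 0.45 − 0.0841 = 0.3659; denominator = 1 − 0.0841 = 0.9159
φ_{22} = 0.3659 / 0.9159 = 0.399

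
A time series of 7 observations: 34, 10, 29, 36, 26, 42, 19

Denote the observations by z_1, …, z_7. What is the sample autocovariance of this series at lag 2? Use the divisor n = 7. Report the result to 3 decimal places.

Mean z̄ = (34 + 10 + 29 + 36 + 26 + 42 + 19)/7 = 28.0000
Deviations: 6.0000, -18.0000, 1.0000, 8.0000, -2.0000, 14.0000, -9.0000
Σ_{t=1}^{5}(z_t−z̄)(z_{t+2}−z̄) = -10.0000
γ_2 = -10.0000 / 7 = -1.429

-1.429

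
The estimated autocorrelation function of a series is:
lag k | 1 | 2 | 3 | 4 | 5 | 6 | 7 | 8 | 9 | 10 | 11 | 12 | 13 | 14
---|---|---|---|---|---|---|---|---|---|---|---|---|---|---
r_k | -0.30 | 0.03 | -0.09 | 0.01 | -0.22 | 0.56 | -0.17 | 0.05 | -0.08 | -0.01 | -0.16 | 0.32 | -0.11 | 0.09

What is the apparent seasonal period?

The largest autocorrelation is r_6 = 0.56, with a weaker echo at lag 12 (0.32); the remaining lags stay at or below 0.09.
The dominant spike at lag 6 indicates a seasonal period of 6.

6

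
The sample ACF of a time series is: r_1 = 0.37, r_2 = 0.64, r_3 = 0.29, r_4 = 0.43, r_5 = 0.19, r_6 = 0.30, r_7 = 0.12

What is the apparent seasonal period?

2

The largest autocorrelation is r_2 = 0.64, with a weaker echo at lag 4 (0.43); the remaining lags stay at or below 0.37.
The dominant spike at lag 2 indicates a seasonal period of 2.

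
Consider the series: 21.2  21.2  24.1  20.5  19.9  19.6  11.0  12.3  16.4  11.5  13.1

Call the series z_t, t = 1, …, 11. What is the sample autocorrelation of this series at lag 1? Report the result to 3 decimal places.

0.597

Mean z̄ = (21.2 + 21.2 + 24.1 + 20.5 + 19.9 + 19.6 + 11.0 + 12.3 + 16.4 + 11.5 + 13.1)/11 = 17.3455
Numerator Σ_{t=1}^{10}(z_t−z̄)(z_{t+1}−z̄) = 128.8416
Denominator Σ(z_t−z̄)² = 215.7073
r_1 = 128.8416 / 215.7073 = 0.597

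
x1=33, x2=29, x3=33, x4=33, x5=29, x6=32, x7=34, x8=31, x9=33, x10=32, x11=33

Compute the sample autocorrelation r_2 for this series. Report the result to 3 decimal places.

Mean x̄ = (33 + 29 + 33 + 33 + 29 + 32 + 34 + 31 + 33 + 32 + 33)/11 = 32.0000
Numerator Σ_{t=1}^{9}(x_t−x̄)(x_{t+2}−x̄) = -8.0000
Denominator Σ(x_t−x̄)² = 28.0000
r_2 = -8.0000 / 28.0000 = -0.286

-0.286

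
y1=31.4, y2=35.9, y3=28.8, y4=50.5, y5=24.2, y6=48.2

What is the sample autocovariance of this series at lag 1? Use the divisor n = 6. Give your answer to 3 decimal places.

-69.372

Mean ȳ = (31.4 + 35.9 + 28.8 + 50.5 + 24.2 + 48.2)/6 = 36.5000
Deviations: -5.1000, -0.6000, -7.7000, 14.0000, -12.3000, 11.7000
Σ_{t=1}^{5}(y_t−ȳ)(y_{t+1}−ȳ) = -416.2300
γ_1 = -416.2300 / 6 = -69.372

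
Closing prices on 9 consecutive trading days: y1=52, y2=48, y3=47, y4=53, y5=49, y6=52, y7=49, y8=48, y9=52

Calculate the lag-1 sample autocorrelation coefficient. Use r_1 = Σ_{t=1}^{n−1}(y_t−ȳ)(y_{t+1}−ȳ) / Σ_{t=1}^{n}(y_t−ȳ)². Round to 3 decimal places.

Mean ȳ = (52 + 48 + 47 + 53 + 49 + 52 + 49 + 48 + 52)/9 = 50.0000
Numerator Σ_{t=1}^{8}(y_t−ȳ)(y_{t+1}−ȳ) = -16.0000
Denominator Σ(y_t−ȳ)² = 40.0000
r_1 = -16.0000 / 40.0000 = -0.400

-0.400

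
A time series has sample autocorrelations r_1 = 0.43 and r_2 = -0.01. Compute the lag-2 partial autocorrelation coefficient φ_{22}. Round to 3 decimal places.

φ_{22} = (r_2 − r_1²) / (1 − r_1²)
r_1² = (0.43)² = 0.1849
Numerator = -0.01 − 0.1849 = -0.1949; denominator = 1 − 0.1849 = 0.8151
φ_{22} = -0.1949 / 0.8151 = -0.239

-0.239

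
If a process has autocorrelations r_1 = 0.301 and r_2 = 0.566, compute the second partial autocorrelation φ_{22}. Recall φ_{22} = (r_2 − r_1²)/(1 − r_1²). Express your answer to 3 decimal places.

0.523

φ_{22} = (r_2 − r_1²) / (1 − r_1²)
r_1² = (0.301)² = 0.090601
Numerator = 0.566 − 0.0906 = 0.4754; denominator = 1 − 0.0906 = 0.9094
φ_{22} = 0.4754 / 0.9094 = 0.523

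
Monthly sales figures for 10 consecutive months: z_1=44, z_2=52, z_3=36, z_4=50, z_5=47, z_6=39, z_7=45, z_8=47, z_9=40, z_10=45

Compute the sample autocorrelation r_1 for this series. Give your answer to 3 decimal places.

-0.581

Mean z̄ = (44 + 52 + 36 + 50 + 47 + 39 + 45 + 47 + 40 + 45)/10 = 44.5000
Numerator Σ_{t=1}^{9}(z_t−z̄)(z_{t+1}−z̄) = -129.2500
Denominator Σ(z_t−z̄)² = 222.5000
r_1 = -129.2500 / 222.5000 = -0.581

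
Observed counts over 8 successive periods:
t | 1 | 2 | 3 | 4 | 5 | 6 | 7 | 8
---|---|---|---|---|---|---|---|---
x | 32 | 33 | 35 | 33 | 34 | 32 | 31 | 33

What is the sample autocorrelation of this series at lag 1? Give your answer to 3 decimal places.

Mean x̄ = (32 + 33 + 35 + 33 + 34 + 32 + 31 + 33)/8 = 32.8750
Deviations from mean: -0.8750, 0.1250, 2.1250, 0.1250, 1.1250, -0.8750, -1.8750, 0.1250
Numerator Σ_{t=1}^{7}(x_t−x̄)(x_{t+1}−x̄) = 0.9844
Denominator Σ(x_t−x̄)² = 10.8750
r_1 = 0.9844 / 10.8750 = 0.091

0.091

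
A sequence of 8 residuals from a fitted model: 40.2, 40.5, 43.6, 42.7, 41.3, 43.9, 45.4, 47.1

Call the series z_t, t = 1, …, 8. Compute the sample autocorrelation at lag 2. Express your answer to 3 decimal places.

Mean z̄ = (40.2 + 40.5 + 43.6 + 42.7 + 41.3 + 43.9 + 45.4 + 47.1)/8 = 43.0875
Deviations from mean: -2.8875, -2.5875, 0.5125, -0.3875, -1.7875, 0.8125, 2.3125, 4.0125
Numerator Σ_{t=1}^{6}(z_t−z̄)(z_{t+2}−z̄) = -2.5816
Denominator Σ(z_t−z̄)² = 40.7488
r_2 = -2.5816 / 40.7488 = -0.063

-0.063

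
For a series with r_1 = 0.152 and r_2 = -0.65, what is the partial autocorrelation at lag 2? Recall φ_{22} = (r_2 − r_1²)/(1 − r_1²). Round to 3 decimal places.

φ_{22} = (r_2 − r_1²) / (1 − r_1²)
r_1² = (0.152)² = 0.023104
Numerator = -0.65 − 0.0231 = -0.6731; denominator = 1 − 0.0231 = 0.9769
φ_{22} = -0.6731 / 0.9769 = -0.689

-0.689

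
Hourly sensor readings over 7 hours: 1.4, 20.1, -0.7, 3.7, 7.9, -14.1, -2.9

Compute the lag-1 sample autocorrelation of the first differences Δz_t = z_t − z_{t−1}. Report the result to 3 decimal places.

First differences Δz: 18.7, -20.8, 4.4, 4.2, -22.0, 11.2
Mean of differences = -0.7167
Numerator Σ(Δz_t−Δz̄)(Δz_{t+1}−Δz̄) = -825.8236
Denominator Σ(Δz_t−Δz̄)² = 1425.6883
r_1(Δz) = -825.8236 / 1425.6883 = -0.579

-0.579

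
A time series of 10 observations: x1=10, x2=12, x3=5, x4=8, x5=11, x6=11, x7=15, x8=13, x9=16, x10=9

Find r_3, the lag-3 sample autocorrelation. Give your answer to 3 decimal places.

Mean x̄ = (10 + 12 + 5 + 8 + 11 + 11 + 15 + 13 + 16 + 9)/10 = 11.0000
Σ(x_t−x̄)(x_{t+3}−x̄) = (3.0000) + (0.0000) + (0.0000) + (-12.0000) + (0.0000) + (0.0000) + (-8.0000) = -17.0000
Denominator Σ(x_t−x̄)² = 96.0000
r_3 = -17.0000 / 96.0000 = -0.177

-0.177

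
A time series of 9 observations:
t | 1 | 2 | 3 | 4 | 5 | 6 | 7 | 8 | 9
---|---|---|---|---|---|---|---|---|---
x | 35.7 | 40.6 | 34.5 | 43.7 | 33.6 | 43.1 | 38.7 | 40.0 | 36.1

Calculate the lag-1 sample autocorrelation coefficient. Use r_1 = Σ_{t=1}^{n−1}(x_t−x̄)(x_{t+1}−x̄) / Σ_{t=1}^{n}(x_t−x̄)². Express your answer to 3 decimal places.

Mean x̄ = (35.7 + 40.6 + 34.5 + 43.7 + 33.6 + 43.1 + 38.7 + 40.0 + 36.1)/9 = 38.4444
Numerator Σ_{t=1}^{8}(x_t−x̄)(x_{t+1}−x̄) = -85.2220
Denominator Σ(x_t−x̄)² = 108.4822
r_1 = -85.2220 / 108.4822 = -0.786

-0.786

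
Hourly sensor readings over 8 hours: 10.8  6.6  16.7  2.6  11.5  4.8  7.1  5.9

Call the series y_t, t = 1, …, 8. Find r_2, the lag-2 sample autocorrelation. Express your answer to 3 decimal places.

0.579

Mean ȳ = (10.8 + 6.6 + 16.7 + 2.6 + 11.5 + 4.8 + 7.1 + 5.9)/8 = 8.2500
Σ(y_t−ȳ)(y_{t+2}−ȳ) = (21.5475) + (9.3225) + (27.4625) + (19.4925) + (-3.7375) + (8.1075) = 82.1950
Denominator Σ(y_t−ȳ)² = 141.8600
r_2 = 82.1950 / 141.8600 = 0.579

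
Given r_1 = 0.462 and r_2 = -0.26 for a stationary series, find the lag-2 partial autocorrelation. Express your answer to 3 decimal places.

φ_{22} = (r_2 − r_1²) / (1 − r_1²)
r_1² = (0.462)² = 0.213444
Numerator = -0.26 − 0.2134 = -0.4734; denominator = 1 − 0.2134 = 0.7866
φ_{22} = -0.4734 / 0.7866 = -0.602

-0.602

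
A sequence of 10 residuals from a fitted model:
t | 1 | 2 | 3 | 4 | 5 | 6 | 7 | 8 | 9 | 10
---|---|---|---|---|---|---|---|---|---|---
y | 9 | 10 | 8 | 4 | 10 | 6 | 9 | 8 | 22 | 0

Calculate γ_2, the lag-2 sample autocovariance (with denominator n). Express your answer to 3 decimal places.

1.708

Mean ȳ = (9 + 10 + 8 + 4 + 10 + 6 + 9 + 8 + 22 + 0)/10 = 8.6000
Σ_{t=1}^{8}(y_t−ȳ)(y_{t+2}−ȳ) = 17.0800
γ_2 = 17.0800 / 10 = 1.708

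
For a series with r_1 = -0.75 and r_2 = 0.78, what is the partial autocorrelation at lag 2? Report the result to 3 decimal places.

0.497

φ_{22} = (r_2 − r_1²) / (1 − r_1²)
r_1² = (-0.75)² = 0.5625
Numerator = 0.78 − 0.5625 = 0.2175; denominator = 1 − 0.5625 = 0.4375
φ_{22} = 0.2175 / 0.4375 = 0.497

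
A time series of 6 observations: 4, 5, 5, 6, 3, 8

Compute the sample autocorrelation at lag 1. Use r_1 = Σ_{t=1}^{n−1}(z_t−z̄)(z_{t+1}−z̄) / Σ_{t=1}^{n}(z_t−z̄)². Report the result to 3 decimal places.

-0.530

Mean z̄ = (4 + 5 + 5 + 6 + 3 + 8)/6 = 5.1667
Deviations from mean: -1.1667, -0.1667, -0.1667, 0.8333, -2.1667, 2.8333
Numerator Σ_{t=1}^{5}(z_t−z̄)(z_{t+1}−z̄) = -7.8611
Denominator Σ(z_t−z̄)² = 14.8333
r_1 = -7.8611 / 14.8333 = -0.530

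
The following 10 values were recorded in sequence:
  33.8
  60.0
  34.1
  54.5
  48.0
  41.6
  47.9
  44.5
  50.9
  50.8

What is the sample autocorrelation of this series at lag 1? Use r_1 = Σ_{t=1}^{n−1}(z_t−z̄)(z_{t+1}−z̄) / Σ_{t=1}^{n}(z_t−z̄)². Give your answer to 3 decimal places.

Mean z̄ = (33.8 + 60.0 + 34.1 + 54.5 + 48.0 + 41.6 + 47.9 + 44.5 + 50.9 + 50.8)/10 = 46.6100
Numerator Σ_{t=1}^{9}(z_t−z̄)(z_{t+1}−z̄) = -433.9971
Denominator Σ(z_t−z̄)² = 631.2490
r_1 = -433.9971 / 631.2490 = -0.688

-0.688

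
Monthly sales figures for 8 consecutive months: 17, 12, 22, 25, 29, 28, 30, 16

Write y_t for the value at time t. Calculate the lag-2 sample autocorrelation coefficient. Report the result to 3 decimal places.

Mean ȳ = (17 + 12 + 22 + 25 + 29 + 28 + 30 + 16)/8 = 22.3750
Deviations from mean: -5.3750, -10.3750, -0.3750, 2.6250, 6.6250, 5.6250, 7.6250, -6.3750
Σ(y_t−ȳ)(y_{t+2}−ȳ) = (2.0156) + (-27.2344) + (-2.4844) + (14.7656) + (50.5156) + (-35.8594) = 1.7188
Denominator Σ(y_t−ȳ)² = 317.8750
r_2 = 1.7188 / 317.8750 = 0.005

0.005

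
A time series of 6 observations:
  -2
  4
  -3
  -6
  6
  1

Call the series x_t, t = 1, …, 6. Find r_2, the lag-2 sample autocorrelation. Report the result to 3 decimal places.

Mean x̄ = (-2 + 4 − 3 − 6 + 6 + 1)/6 = 0.0000
Numerator Σ_{t=1}^{4}(x_t−x̄)(x_{t+2}−x̄) = -42.0000
Denominator Σ(x_t−x̄)² = 102.0000
r_2 = -42.0000 / 102.0000 = -0.412

-0.412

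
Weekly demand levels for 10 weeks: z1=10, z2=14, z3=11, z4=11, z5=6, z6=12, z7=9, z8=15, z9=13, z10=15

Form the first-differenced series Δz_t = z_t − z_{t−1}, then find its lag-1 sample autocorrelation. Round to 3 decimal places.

First differences Δz: 4, -3, 0, -5, 6, -3, 6, -2, 2
Mean of differences = 0.5556
Numerator Σ(Δz_t−Δz̄)(Δz_{t+1}−Δz̄) = -93.7531
Denominator Σ(Δz_t−Δz̄)² = 136.2222
r_1(Δz) = -93.7531 / 136.2222 = -0.688

-0.688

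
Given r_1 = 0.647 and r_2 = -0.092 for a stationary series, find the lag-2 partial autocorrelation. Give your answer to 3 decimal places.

φ_{22} = (r_2 − r_1²) / (1 − r_1²)
r_1² = (0.647)² = 0.418609
Numerator = -0.092 − 0.4186 = -0.5106; denominator = 1 − 0.4186 = 0.5814
φ_{22} = -0.5106 / 0.5814 = -0.878

-0.878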